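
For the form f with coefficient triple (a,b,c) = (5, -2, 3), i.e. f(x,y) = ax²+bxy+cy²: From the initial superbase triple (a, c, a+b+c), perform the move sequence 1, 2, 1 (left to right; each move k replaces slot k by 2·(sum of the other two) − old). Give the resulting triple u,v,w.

start (5,3,6) = (f(1,0),f(0,1),f(1,1))
replace slot 1: 2·(3+6) − 5 = 13 → (13,3,6)
replace slot 2: 2·(13+6) − 3 = 35 → (13,35,6)
replace slot 1: 2·(35+6) − 13 = 69 → (69,35,6)

69,35,6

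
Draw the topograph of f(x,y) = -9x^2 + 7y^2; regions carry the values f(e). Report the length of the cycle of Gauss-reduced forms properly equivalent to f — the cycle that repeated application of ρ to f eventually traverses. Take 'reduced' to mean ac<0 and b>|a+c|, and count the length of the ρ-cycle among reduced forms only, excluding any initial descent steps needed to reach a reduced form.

D = 252, ⌊√D⌋ = 15
descent: ρ → (7,14,-2)  [lands on river]
river: ρ → (-2,14,7)
ρ-cycle length = 2 (tail of 1 descent step not counted)

2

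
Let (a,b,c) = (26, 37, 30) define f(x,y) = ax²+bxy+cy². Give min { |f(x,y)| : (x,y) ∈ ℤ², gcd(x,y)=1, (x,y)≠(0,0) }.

translate: b→-15 (≡37 mod 52), so (26,37,30)→(26,-15,19)
flip: (26,-15,19)→(19,15,26)
reduced (well bottom): (19,15,26) with a≤c, −a<b≤a
well minimum = a = 19

19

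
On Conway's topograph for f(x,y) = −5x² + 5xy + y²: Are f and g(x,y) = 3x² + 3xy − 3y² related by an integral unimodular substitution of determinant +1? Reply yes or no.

D₁ = 45, D₂ = 45
river cycle of f (length 2): (1, 5, -5), (-5, 5, 1)
river cycle of g (length 2): (-3, 3, 3), (3, 3, -3)
cycles differ ⇒ inequivalent

no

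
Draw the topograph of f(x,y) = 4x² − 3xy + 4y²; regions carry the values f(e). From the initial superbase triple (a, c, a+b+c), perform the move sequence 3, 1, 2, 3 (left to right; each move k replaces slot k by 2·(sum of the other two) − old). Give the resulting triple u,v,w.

start (4,4,5) = (f(1,0),f(0,1),f(1,1))
replace slot 3: 2·(4+4) − 5 = 11 → (4,4,11)
replace slot 1: 2·(4+11) − 4 = 26 → (26,4,11)
replace slot 2: 2·(26+11) − 4 = 70 → (26,70,11)
replace slot 3: 2·(26+70) − 11 = 181 → (26,70,181)

26,70,181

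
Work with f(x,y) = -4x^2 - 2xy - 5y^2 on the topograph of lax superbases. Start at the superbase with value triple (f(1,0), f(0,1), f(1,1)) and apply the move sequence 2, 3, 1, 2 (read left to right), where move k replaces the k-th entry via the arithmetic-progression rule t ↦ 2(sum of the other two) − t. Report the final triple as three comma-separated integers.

start (-4,-5,-11) = (f(1,0),f(0,1),f(1,1))
replace slot 2: 2·((-4)+(-11)) − (-5) = -25 → (-4,-25,-11)
replace slot 3: 2·((-4)+(-25)) − (-11) = -47 → (-4,-25,-47)
replace slot 1: 2·((-25)+(-47)) − (-4) = -140 → (-140,-25,-47)
replace slot 2: 2·((-140)+(-47)) − (-25) = -349 → (-140,-349,-47)

-140,-349,-47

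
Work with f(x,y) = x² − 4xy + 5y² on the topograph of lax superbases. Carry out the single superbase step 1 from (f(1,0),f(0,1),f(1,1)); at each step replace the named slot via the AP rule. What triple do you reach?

start (1,5,2) = (f(1,0),f(0,1),f(1,1))
replace slot 1: 2·(5+2) − 1 = 13 → (13,5,2)

13,5,2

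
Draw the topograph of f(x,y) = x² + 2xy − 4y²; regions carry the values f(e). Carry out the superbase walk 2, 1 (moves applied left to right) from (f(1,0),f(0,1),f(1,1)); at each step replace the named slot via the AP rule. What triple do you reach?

start (1,-4,-1) = (f(1,0),f(0,1),f(1,1))
replace slot 2: 2·(1+(-1)) − (-4) = 4 → (1,4,-1)
replace slot 1: 2·(4+(-1)) − 1 = 5 → (5,4,-1)

5,4,-1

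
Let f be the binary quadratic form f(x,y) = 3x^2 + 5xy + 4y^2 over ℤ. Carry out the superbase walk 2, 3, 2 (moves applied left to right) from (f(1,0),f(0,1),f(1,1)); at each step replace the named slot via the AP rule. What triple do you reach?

start (3,4,12) = (f(1,0),f(0,1),f(1,1))
replace slot 2: 2·(3+12) − 4 = 26 → (3,26,12)
replace slot 3: 2·(3+26) − 12 = 46 → (3,26,46)
replace slot 2: 2·(3+46) − 26 = 72 → (3,72,46)

3,72,46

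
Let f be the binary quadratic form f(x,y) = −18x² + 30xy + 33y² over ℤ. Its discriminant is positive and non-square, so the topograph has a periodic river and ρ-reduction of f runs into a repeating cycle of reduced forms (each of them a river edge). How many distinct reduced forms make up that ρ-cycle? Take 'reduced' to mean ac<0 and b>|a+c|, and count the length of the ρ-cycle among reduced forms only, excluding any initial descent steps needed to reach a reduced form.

D = 3276, ⌊√D⌋ = 57
river: ρ → (33,36,-15)
river: ρ → (-15,54,6)
river: ρ → (6,54,-15)
river: ρ → (-15,36,33)
river: ρ → (33,30,-18)
river: ρ → (-18,42,21)
river: ρ → (21,42,-18)
river: ρ → (-18,30,33)
ρ-cycle length = 8 (tail of 0 descent steps not counted)

8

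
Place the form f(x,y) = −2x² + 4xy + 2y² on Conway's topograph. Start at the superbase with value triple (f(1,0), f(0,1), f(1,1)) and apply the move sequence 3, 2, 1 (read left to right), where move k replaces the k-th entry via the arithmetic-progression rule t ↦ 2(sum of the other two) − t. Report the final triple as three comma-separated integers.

start (-2,2,4) = (f(1,0),f(0,1),f(1,1))
replace slot 3: 2·((-2)+2) − 4 = -4 → (-2,2,-4)
replace slot 2: 2·((-2)+(-4)) − 2 = -14 → (-2,-14,-4)
replace slot 1: 2·((-14)+(-4)) − (-2) = -34 → (-34,-14,-4)

-34,-14,-4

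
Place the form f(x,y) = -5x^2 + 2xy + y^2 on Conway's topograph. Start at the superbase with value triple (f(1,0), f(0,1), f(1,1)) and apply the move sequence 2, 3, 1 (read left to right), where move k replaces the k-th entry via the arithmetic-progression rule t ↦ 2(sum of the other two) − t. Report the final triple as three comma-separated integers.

start (-5,1,-2) = (f(1,0),f(0,1),f(1,1))
replace slot 2: 2·((-5)+(-2)) − 1 = -15 → (-5,-15,-2)
replace slot 3: 2·((-5)+(-15)) − (-2) = -38 → (-5,-15,-38)
replace slot 1: 2·((-15)+(-38)) − (-5) = -101 → (-101,-15,-38)

-101,-15,-38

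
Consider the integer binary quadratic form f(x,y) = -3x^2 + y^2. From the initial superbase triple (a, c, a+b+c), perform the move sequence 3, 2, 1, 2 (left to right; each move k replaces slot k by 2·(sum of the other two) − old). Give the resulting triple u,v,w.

start (-3,1,-2) = (f(1,0),f(0,1),f(1,1))
replace slot 3: 2·((-3)+1) − (-2) = -2 → (-3,1,-2)
replace slot 2: 2·((-3)+(-2)) − 1 = -11 → (-3,-11,-2)
replace slot 1: 2·((-11)+(-2)) − (-3) = -23 → (-23,-11,-2)
replace slot 2: 2·((-23)+(-2)) − (-11) = -39 → (-23,-39,-2)

-23,-39,-2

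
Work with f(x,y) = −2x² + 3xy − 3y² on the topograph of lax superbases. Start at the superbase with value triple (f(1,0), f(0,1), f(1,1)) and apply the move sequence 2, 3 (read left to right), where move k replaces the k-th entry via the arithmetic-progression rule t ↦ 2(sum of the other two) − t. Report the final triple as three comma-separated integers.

start (-2,-3,-2) = (f(1,0),f(0,1),f(1,1))
replace slot 2: 2·((-2)+(-2)) − (-3) = -5 → (-2,-5,-2)
replace slot 3: 2·((-2)+(-5)) − (-2) = -12 → (-2,-5,-12)

-2,-5,-12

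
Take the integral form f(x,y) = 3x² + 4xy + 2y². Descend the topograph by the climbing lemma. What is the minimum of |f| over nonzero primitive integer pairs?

translate: b→-2 (≡4 mod 6), so (3,4,2)→(3,-2,1)
flip: (3,-2,1)→(1,2,3)
translate: b→0 (≡2 mod 2), so (1,2,3)→(1,0,2)
reduced (well bottom): (1,0,2) with a≤c, −a<b≤a
well minimum = a = 1

1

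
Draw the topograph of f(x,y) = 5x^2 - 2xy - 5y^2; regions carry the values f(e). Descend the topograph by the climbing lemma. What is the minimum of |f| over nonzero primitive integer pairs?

descent: ρ → (-5,2,5)  [lands on river]
river: ρ → (5,8,-2)
river: ρ → (-2,8,5)
river: ρ → (5,2,-5)
river: ρ → (-5,8,2)
river: ρ → (2,8,-5)
closes: descent 1, river 6
min |a| on river = 2

2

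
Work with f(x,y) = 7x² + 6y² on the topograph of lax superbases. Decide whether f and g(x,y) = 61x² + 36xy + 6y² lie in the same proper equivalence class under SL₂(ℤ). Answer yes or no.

D₁ = -168, D₂ = -168
f: flip: (7,0,6)→(6,0,7)
f: reduced (well bottom): (6,0,7) with a≤c, −a<b≤a
g: flip: (61,36,6)→(6,-36,61)
g: translate: b→0 (≡-36 mod 12), so (6,-36,61)→(6,0,7)
g: reduced (well bottom): (6,0,7) with a≤c, −a<b≤a
reduced forms (6, 0, 7) vs (6, 0, 7) ⇒ equivalent

yes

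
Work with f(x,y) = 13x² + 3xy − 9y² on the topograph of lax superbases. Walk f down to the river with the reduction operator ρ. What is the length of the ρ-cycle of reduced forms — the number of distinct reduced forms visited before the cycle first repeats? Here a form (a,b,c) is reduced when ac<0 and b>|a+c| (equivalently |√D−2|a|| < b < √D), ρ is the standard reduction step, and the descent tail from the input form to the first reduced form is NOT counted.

D = 477, ⌊√D⌋ = 21
descent: ρ → (-9,15,7)  [lands on river]
river: ρ → (7,13,-11)
river: ρ → (-11,9,9)
river: ρ → (9,9,-11)
river: ρ → (-11,13,7)
river: ρ → (7,15,-9)
river: ρ → (-9,21,1)
river: ρ → (1,21,-9)
ρ-cycle length = 8 (tail of 1 descent step not counted)

8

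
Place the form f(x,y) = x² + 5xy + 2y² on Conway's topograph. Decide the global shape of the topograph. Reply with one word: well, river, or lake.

D = b²−4ac = 5² − 4·1·2 = 17
D > 0 non-square ⇒ indefinite ⇒ periodic river

river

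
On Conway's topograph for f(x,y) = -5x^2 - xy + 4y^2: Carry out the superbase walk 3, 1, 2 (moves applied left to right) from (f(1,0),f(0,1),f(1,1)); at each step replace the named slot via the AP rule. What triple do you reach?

start (-5,4,-2) = (f(1,0),f(0,1),f(1,1))
replace slot 3: 2·((-5)+4) − (-2) = 0 → (-5,4,0)
replace slot 1: 2·(4+0) − (-5) = 13 → (13,4,0)
replace slot 2: 2·(13+0) − 4 = 22 → (13,22,0)

13,22,0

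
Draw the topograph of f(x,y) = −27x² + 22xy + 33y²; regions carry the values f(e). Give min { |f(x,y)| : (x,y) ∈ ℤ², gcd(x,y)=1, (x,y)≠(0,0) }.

river: ρ → (33,44,-16)
river: ρ → (-16,52,21)
river: ρ → (21,32,-36)
river: ρ → (-36,40,17)
river: ρ → (17,62,-3)
river: ρ → (-3,58,57)
river: ρ → (57,56,-4)
river: ρ → (-4,56,57)
river: ρ → (57,58,-3)
river: ρ → (-3,62,17)
river: ρ → (17,40,-36)
river: ρ → (-36,32,21)
river: ρ → (21,52,-16)
river: ρ → (-16,44,33)
river: ρ → (33,22,-27)
river: ρ → (-27,32,28)
river: ρ → (28,24,-31)
river: ρ → (-31,38,21)
river: ρ → (21,46,-23)
river: ρ → (-23,46,21)
river: ρ → (21,38,-31)
river: ρ → (-31,24,28)
river: ρ → (28,32,-27)
river: ρ → (-27,22,33)
closes: descent 0, river 24
min |a| on river = 3

3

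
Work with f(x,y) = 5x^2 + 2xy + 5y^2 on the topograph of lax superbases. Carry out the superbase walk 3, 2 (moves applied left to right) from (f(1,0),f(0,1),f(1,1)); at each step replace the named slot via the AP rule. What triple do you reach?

start (5,5,12) = (f(1,0),f(0,1),f(1,1))
replace slot 3: 2·(5+5) − 12 = 8 → (5,5,8)
replace slot 2: 2·(5+8) − 5 = 21 → (5,21,8)

5,21,8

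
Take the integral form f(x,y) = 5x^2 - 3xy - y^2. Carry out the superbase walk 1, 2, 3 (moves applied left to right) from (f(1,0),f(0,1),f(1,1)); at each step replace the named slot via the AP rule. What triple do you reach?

start (5,-1,1) = (f(1,0),f(0,1),f(1,1))
replace slot 1: 2·((-1)+1) − 5 = -5 → (-5,-1,1)
replace slot 2: 2·((-5)+1) − (-1) = -7 → (-5,-7,1)
replace slot 3: 2·((-5)+(-7)) − 1 = -25 → (-5,-7,-25)

-5,-7,-25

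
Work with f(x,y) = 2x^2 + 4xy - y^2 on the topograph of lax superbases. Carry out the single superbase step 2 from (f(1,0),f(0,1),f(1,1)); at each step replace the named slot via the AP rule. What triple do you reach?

start (2,-1,5) = (f(1,0),f(0,1),f(1,1))
replace slot 2: 2·(2+5) − (-1) = 15 → (2,15,5)

2,15,5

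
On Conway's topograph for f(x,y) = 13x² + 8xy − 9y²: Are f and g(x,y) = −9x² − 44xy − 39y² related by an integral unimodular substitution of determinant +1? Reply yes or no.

D₁ = 532, D₂ = 532
river cycle of f (length 16): (-9, 10, 12), (12, 14, -7), (-7, 14, 12), (12, 10, -9), (-9, 8, 13), (13, 18, -4), (-4, 22, 3), (3, 20, -11), (-11, 2, 12), (12, 22, -1), … (6 more)
river cycle of g (length 16): (-4, 18, 13), (13, 8, -9), (-9, 10, 12), (12, 14, -7), (-7, 14, 12), (12, 10, -9), (-9, 8, 13), (13, 18, -4), (-4, 22, 3), (3, 20, -11), … (6 more)
cycles coincide ⇒ equivalent

yes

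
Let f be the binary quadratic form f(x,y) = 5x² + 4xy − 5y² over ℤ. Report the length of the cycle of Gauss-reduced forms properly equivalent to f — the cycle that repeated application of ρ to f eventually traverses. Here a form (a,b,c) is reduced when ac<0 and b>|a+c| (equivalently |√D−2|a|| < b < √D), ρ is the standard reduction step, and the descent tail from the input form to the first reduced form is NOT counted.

D = 116, ⌊√D⌋ = 10
river: ρ → (-5,6,4)
river: ρ → (4,10,-1)
river: ρ → (-1,10,4)
river: ρ → (4,6,-5)
river: ρ → (-5,4,5)
river: ρ → (5,6,-4)
river: ρ → (-4,10,1)
river: ρ → (1,10,-4)
river: ρ → (-4,6,5)
river: ρ → (5,4,-5)
ρ-cycle length = 10 (tail of 0 descent steps not counted)

10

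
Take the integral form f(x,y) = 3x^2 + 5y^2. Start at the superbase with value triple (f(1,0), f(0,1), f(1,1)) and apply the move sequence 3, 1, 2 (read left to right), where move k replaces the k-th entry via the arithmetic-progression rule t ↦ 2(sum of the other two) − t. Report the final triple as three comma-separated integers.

start (3,5,8) = (f(1,0),f(0,1),f(1,1))
replace slot 3: 2·(3+5) − 8 = 8 → (3,5,8)
replace slot 1: 2·(5+8) − 3 = 23 → (23,5,8)
replace slot 2: 2·(23+8) − 5 = 57 → (23,57,8)

23,57,8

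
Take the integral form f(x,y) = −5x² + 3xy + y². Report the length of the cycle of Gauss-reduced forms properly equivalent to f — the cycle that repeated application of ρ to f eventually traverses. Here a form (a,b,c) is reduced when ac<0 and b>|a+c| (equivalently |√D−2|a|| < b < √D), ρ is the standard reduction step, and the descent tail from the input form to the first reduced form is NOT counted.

D = 29, ⌊√D⌋ = 5
descent: ρ → (1,5,-1)  [lands on river]
river: ρ → (-1,5,1)
ρ-cycle length = 2 (tail of 1 descent step not counted)

2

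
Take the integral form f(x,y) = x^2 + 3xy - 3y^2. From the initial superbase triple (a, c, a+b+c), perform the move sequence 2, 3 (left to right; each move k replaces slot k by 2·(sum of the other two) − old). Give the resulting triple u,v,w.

start (1,-3,1) = (f(1,0),f(0,1),f(1,1))
replace slot 2: 2·(1+1) − (-3) = 7 → (1,7,1)
replace slot 3: 2·(1+7) − 1 = 15 → (1,7,15)

1,7,15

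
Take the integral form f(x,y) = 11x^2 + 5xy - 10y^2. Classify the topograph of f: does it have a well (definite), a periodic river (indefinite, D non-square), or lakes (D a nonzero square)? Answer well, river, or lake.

D = b²−4ac = 5² − 4·11·(-10) = 465
D > 0 non-square ⇒ indefinite ⇒ periodic river

river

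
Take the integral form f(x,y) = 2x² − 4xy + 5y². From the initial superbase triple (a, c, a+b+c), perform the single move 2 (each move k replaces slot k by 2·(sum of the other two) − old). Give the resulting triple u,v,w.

start (2,5,3) = (f(1,0),f(0,1),f(1,1))
replace slot 2: 2·(2+3) − 5 = 5 → (2,5,3)

2,5,3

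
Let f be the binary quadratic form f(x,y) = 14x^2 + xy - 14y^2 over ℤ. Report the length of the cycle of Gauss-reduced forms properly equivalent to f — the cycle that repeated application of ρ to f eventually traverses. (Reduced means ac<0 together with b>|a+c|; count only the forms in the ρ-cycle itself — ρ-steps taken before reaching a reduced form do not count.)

D = 785, ⌊√D⌋ = 28
river: ρ → (-14,27,1)
river: ρ → (1,27,-14)
river: ρ → (-14,1,14)
river: ρ → (14,27,-1)
river: ρ → (-1,27,14)
river: ρ → (14,1,-14)
ρ-cycle length = 6 (tail of 0 descent steps not counted)

6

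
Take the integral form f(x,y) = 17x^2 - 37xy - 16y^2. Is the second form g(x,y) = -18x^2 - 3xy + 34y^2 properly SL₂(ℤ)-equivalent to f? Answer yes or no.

D₁ = 2457, D₂ = 2457
river cycle of f (length 22): (-16, 37, 17), (17, 31, -22), (-22, 13, 26), (26, 39, -9), (-9, 33, 38), (38, 43, -4), (-4, 45, 27), (27, 9, -22), (-22, 35, 14), (14, 49, -1), … (12 more)
river cycle of g (length 20): (-18, 33, 19), (19, 43, -8), (-8, 37, 34), (34, 31, -11), (-11, 35, 28), (28, 21, -18), (-18, 15, 31), (31, 47, -2), (-2, 49, 7), (7, 49, -2), … (10 more)
cycles differ ⇒ inequivalent

no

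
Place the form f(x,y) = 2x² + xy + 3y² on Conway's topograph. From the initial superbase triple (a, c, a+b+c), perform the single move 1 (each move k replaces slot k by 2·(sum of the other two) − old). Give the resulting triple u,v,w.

start (2,3,6) = (f(1,0),f(0,1),f(1,1))
replace slot 1: 2·(3+6) − 2 = 16 → (16,3,6)

16,3,6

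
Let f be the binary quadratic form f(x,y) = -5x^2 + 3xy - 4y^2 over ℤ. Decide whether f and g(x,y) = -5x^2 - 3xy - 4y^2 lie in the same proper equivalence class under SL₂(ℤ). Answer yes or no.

D₁ = -71, D₂ = -71
f is negative-definite; reduce −f:
−f: flip: (5,-3,4)→(4,3,5)
−f: reduced (well bottom): (4,3,5) with a≤c, −a<b≤a
flip sign back: reduced form of f is (-4,-3,-5)
g is negative-definite; reduce −g:
−g: flip: (5,3,4)→(4,-3,5)
−g: reduced (well bottom): (4,-3,5) with a≤c, −a<b≤a
flip sign back: reduced form of g is (-4,3,-5)
reduced forms (-4, -3, -5) vs (-4, 3, -5) ⇒ inequivalent

no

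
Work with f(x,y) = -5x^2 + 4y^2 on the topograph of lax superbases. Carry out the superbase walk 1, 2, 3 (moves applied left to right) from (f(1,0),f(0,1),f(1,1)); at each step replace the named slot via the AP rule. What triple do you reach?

start (-5,4,-1) = (f(1,0),f(0,1),f(1,1))
replace slot 1: 2·(4+(-1)) − (-5) = 11 → (11,4,-1)
replace slot 2: 2·(11+(-1)) − 4 = 16 → (11,16,-1)
replace slot 3: 2·(11+16) − (-1) = 55 → (11,16,55)

11,16,55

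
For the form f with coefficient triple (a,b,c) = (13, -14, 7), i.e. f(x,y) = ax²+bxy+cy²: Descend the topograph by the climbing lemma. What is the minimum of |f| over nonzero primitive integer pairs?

translate: b→12 (≡-14 mod 26), so (13,-14,7)→(13,12,6)
flip: (13,12,6)→(6,-12,13)
translate: b→0 (≡-12 mod 12), so (6,-12,13)→(6,0,7)
reduced (well bottom): (6,0,7) with a≤c, −a<b≤a
well minimum = a = 6

6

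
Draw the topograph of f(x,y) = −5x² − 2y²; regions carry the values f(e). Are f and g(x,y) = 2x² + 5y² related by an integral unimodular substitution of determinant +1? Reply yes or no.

D₁ = -40, D₂ = -40
f is negative-definite; reduce −f:
−f: flip: (5,0,2)→(2,0,5)
−f: reduced (well bottom): (2,0,5) with a≤c, −a<b≤a
flip sign back: reduced form of f is (-2,0,-5)
g: reduced (well bottom): (2,0,5) with a≤c, −a<b≤a
reduced forms (-2, 0, -5) vs (2, 0, 5) ⇒ inequivalent

no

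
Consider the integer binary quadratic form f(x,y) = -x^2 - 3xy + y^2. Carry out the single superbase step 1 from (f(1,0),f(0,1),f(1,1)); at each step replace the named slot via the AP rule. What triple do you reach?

start (-1,1,-3) = (f(1,0),f(0,1),f(1,1))
replace slot 1: 2·(1+(-3)) − (-1) = -3 → (-3,1,-3)

-3,1,-3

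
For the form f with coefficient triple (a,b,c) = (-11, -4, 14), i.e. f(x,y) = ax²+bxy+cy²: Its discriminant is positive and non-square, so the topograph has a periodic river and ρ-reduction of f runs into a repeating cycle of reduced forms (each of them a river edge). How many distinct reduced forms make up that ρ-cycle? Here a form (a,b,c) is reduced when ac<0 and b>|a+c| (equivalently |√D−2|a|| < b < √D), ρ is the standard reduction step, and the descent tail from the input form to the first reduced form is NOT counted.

D = 632, ⌊√D⌋ = 25
descent: ρ → (14,4,-11)  [lands on river]
river: ρ → (-11,18,7)
river: ρ → (7,24,-2)
river: ρ → (-2,24,7)
river: ρ → (7,18,-11)
river: ρ → (-11,4,14)
river: ρ → (14,24,-1)
river: ρ → (-1,24,14)
ρ-cycle length = 8 (tail of 1 descent step not counted)

8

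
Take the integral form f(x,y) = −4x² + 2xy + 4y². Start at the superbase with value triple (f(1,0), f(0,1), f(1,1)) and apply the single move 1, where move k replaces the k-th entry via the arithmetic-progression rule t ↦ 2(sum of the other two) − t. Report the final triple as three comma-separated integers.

start (-4,4,2) = (f(1,0),f(0,1),f(1,1))
replace slot 1: 2·(4+2) − (-4) = 16 → (16,4,2)

16,4,2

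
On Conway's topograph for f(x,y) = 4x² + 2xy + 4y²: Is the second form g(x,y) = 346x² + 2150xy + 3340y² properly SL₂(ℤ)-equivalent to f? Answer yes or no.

D₁ = -60, D₂ = -60
f: reduced (well bottom): (4,2,4) with a≤c, −a<b≤a
g: translate: b→74 (≡2150 mod 692), so (346,2150,3340)→(346,74,4)
g: flip: (346,74,4)→(4,-74,346)
g: translate: b→-2 (≡-74 mod 8), so (4,-74,346)→(4,-2,4)
g: flip: (4,-2,4)→(4,2,4)
g: reduced (well bottom): (4,2,4) with a≤c, −a<b≤a
reduced forms (4, 2, 4) vs (4, 2, 4) ⇒ equivalent

yes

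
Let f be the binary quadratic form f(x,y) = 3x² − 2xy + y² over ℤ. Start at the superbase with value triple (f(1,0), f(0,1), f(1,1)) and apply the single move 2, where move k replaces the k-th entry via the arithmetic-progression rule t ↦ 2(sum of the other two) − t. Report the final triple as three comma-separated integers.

start (3,1,2) = (f(1,0),f(0,1),f(1,1))
replace slot 2: 2·(3+2) − 1 = 9 → (3,9,2)

3,9,2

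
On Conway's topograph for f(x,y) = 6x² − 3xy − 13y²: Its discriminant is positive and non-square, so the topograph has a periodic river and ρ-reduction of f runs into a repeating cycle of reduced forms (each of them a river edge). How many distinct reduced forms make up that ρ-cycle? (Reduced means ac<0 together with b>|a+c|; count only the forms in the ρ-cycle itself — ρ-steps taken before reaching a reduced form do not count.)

D = 321, ⌊√D⌋ = 17
descent: ρ → (-13,3,6)
descent: ρ → (6,9,-10)  [lands on river]
river: ρ → (-10,11,5)
river: ρ → (5,9,-12)
river: ρ → (-12,15,2)
river: ρ → (2,17,-4)
river: ρ → (-4,15,6)
ρ-cycle length = 6 (tail of 2 descent steps not counted)

6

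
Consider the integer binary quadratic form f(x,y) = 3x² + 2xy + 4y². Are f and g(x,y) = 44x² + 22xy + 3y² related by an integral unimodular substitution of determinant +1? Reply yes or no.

D₁ = -44, D₂ = -44
f: reduced (well bottom): (3,2,4) with a≤c, −a<b≤a
g: flip: (44,22,3)→(3,-22,44)
g: translate: b→2 (≡-22 mod 6), so (3,-22,44)→(3,2,4)
g: reduced (well bottom): (3,2,4) with a≤c, −a<b≤a
reduced forms (3, 2, 4) vs (3, 2, 4) ⇒ equivalent

yes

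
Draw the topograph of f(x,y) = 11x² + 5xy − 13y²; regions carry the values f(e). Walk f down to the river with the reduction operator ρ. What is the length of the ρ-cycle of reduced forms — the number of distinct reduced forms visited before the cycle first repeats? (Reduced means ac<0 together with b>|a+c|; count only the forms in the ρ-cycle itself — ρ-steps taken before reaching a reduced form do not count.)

D = 597, ⌊√D⌋ = 24
river: ρ → (-13,21,3)
river: ρ → (3,21,-13)
river: ρ → (-13,5,11)
river: ρ → (11,17,-7)
river: ρ → (-7,11,17)
river: ρ → (17,23,-1)
river: ρ → (-1,23,17)
river: ρ → (17,11,-7)
river: ρ → (-7,17,11)
river: ρ → (11,5,-13)
ρ-cycle length = 10 (tail of 0 descent steps not counted)

10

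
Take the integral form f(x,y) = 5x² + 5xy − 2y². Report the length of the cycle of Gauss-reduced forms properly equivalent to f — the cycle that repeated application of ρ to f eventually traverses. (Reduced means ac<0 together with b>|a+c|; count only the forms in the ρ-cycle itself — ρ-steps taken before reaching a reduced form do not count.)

D = 65, ⌊√D⌋ = 8
river: ρ → (-2,7,2)
river: ρ → (2,5,-5)
river: ρ → (-5,5,2)
river: ρ → (2,7,-2)
river: ρ → (-2,5,5)
river: ρ → (5,5,-2)
ρ-cycle length = 6 (tail of 0 descent steps not counted)

6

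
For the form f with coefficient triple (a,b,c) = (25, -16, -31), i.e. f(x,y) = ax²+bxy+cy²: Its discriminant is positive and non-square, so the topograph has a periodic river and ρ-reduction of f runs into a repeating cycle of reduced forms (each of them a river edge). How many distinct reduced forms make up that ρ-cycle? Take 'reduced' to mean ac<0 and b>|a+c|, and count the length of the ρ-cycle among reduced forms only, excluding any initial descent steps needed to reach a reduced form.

D = 3356, ⌊√D⌋ = 57
descent: ρ → (-31,16,25)  [lands on river]
river: ρ → (25,34,-22)
river: ρ → (-22,54,5)
river: ρ → (5,56,-11)
river: ρ → (-11,54,10)
river: ρ → (10,46,-31)
ρ-cycle length = 6 (tail of 1 descent step not counted)

6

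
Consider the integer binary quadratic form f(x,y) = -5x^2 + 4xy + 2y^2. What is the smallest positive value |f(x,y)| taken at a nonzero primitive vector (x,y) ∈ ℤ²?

river: ρ → (2,4,-5)
river: ρ → (-5,6,1)
river: ρ → (1,6,-5)
river: ρ → (-5,4,2)
closes: descent 0, river 4
min |a| on river = 1

1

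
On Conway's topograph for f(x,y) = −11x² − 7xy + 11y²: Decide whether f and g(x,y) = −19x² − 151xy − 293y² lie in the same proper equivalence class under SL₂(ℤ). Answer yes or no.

D₁ = 533, D₂ = 533
river cycle of f (length 10): (11, 7, -11), (-11, 15, 7), (7, 13, -13), (-13, 13, 7), (7, 15, -11), (-11, 7, 11), (11, 15, -7), (-7, 13, 13), (13, 13, -7), (-7, 15, 11)
river cycle of g (length 10): (7, 13, -13), (-13, 13, 7), (7, 15, -11), (-11, 7, 11), (11, 15, -7), (-7, 13, 13), (13, 13, -7), (-7, 15, 11), (11, 7, -11), (-11, 15, 7)
cycles coincide ⇒ equivalent

yes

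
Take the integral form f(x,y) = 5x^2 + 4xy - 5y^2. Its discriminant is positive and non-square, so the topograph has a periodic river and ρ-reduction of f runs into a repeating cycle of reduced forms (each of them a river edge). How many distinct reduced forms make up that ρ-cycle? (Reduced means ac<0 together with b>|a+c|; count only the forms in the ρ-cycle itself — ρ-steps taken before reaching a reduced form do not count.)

D = 116, ⌊√D⌋ = 10
river: ρ → (-5,6,4)
river: ρ → (4,10,-1)
river: ρ → (-1,10,4)
river: ρ → (4,6,-5)
river: ρ → (-5,4,5)
river: ρ → (5,6,-4)
river: ρ → (-4,10,1)
river: ρ → (1,10,-4)
river: ρ → (-4,6,5)
river: ρ → (5,4,-5)
ρ-cycle length = 10 (tail of 0 descent steps not counted)

10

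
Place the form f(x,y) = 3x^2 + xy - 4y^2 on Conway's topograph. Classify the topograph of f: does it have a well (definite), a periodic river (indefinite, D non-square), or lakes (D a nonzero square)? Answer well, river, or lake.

D = b²−4ac = 1² − 4·3·(-4) = 49
D = 7² is a perfect square ⇒ form factors over ℤ ⇒ lakes

lake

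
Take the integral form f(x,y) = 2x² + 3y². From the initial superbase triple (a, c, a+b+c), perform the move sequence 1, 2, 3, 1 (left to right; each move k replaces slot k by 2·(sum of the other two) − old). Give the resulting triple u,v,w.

start (2,3,5) = (f(1,0),f(0,1),f(1,1))
replace slot 1: 2·(3+5) − 2 = 14 → (14,3,5)
replace slot 2: 2·(14+5) − 3 = 35 → (14,35,5)
replace slot 3: 2·(14+35) − 5 = 93 → (14,35,93)
replace slot 1: 2·(35+93) − 14 = 242 → (242,35,93)

242,35,93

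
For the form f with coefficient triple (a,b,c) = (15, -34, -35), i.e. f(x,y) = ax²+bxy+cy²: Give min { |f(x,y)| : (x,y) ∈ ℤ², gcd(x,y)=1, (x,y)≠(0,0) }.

descent: ρ → (-35,34,15)  [lands on river]
river: ρ → (15,56,-2)
river: ρ → (-2,56,15)
river: ρ → (15,34,-35)
river: ρ → (-35,36,14)
river: ρ → (14,48,-17)
river: ρ → (-17,54,5)
river: ρ → (5,56,-6)
river: ρ → (-6,52,23)
river: ρ → (23,40,-18)
river: ρ → (-18,32,31)
river: ρ → (31,30,-19)
river: ρ → (-19,46,15)
river: ρ → (15,44,-22)
river: ρ → (-22,44,15)
river: ρ → (15,46,-19)
river: ρ → (-19,30,31)
river: ρ → (31,32,-18)
river: ρ → (-18,40,23)
river: ρ → (23,52,-6)
river: ρ → (-6,56,5)
river: ρ → (5,54,-17)
river: ρ → (-17,48,14)
river: ρ → (14,36,-35)
closes: descent 1, river 24
min |a| on river = 2

2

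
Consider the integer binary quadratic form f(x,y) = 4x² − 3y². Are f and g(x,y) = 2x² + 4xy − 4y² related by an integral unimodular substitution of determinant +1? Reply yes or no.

D₁ = 48, D₂ = 48
river cycle of f (length 2): (-3, 6, 1), (1, 6, -3)
river cycle of g (length 2): (-4, 4, 2), (2, 4, -4)
cycles differ ⇒ inequivalent

no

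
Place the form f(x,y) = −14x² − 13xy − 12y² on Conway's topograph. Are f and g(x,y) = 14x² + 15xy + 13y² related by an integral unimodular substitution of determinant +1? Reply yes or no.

D₁ = -503, D₂ = -503
f is negative-definite; reduce −f:
−f: flip: (14,13,12)→(12,-13,14)
−f: translate: b→11 (≡-13 mod 24), so (12,-13,14)→(12,11,13)
−f: reduced (well bottom): (12,11,13) with a≤c, −a<b≤a
flip sign back: reduced form of f is (-12,-11,-13)
g: translate: b→-13 (≡15 mod 28), so (14,15,13)→(14,-13,12)
g: flip: (14,-13,12)→(12,13,14)
g: translate: b→-11 (≡13 mod 24), so (12,13,14)→(12,-11,13)
g: reduced (well bottom): (12,-11,13) with a≤c, −a<b≤a
reduced forms (-12, -11, -13) vs (12, -11, 13) ⇒ inequivalent

no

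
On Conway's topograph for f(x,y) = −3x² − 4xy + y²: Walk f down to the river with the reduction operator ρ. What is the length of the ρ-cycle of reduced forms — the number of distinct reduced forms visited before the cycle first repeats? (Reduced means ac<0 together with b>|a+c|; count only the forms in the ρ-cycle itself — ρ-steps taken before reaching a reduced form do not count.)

D = 28, ⌊√D⌋ = 5
descent: ρ → (1,4,-3)  [lands on river]
river: ρ → (-3,2,2)
river: ρ → (2,2,-3)
river: ρ → (-3,4,1)
ρ-cycle length = 4 (tail of 1 descent step not counted)

4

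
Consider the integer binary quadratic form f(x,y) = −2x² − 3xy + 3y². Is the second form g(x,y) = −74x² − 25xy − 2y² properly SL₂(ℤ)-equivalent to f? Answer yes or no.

D₁ = 33, D₂ = 33
river cycle of f (length 4): (3, 3, -2), (-2, 5, 1), (1, 5, -2), (-2, 3, 3)
river cycle of g (length 4): (-2, 5, 1), (1, 5, -2), (-2, 3, 3), (3, 3, -2)
cycles coincide ⇒ equivalent

yes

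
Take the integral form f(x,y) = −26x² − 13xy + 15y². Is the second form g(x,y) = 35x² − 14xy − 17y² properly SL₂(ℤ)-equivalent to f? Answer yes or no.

D₁ = 1729, D₂ = 2576
discriminants differ ⇒ not SL₂(ℤ)-equivalent

no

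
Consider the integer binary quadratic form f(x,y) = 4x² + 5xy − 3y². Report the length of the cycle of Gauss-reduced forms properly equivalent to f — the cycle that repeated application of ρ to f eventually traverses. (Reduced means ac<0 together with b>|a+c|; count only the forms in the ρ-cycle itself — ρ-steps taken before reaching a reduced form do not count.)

D = 73, ⌊√D⌋ = 8
river: ρ → (-3,7,2)
river: ρ → (2,5,-6)
river: ρ → (-6,7,1)
river: ρ → (1,7,-6)
river: ρ → (-6,5,2)
river: ρ → (2,7,-3)
river: ρ → (-3,5,4)
river: ρ → (4,3,-4)
river: ρ → (-4,5,3)
river: ρ → (3,7,-2)
river: ρ → (-2,5,6)
river: ρ → (6,7,-1)
river: ρ → (-1,7,6)
river: ρ → (6,5,-2)
river: ρ → (-2,7,3)
river: ρ → (3,5,-4)
river: ρ → (-4,3,4)
river: ρ → (4,5,-3)
ρ-cycle length = 18 (tail of 0 descent steps not counted)

18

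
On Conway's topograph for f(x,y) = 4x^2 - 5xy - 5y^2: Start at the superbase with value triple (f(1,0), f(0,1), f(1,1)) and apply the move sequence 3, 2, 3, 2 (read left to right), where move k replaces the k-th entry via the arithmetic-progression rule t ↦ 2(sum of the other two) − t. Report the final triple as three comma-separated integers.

start (4,-5,-6) = (f(1,0),f(0,1),f(1,1))
replace slot 3: 2·(4+(-5)) − (-6) = 4 → (4,-5,4)
replace slot 2: 2·(4+4) − (-5) = 21 → (4,21,4)
replace slot 3: 2·(4+21) − 4 = 46 → (4,21,46)
replace slot 2: 2·(4+46) − 21 = 79 → (4,79,46)

4,79,46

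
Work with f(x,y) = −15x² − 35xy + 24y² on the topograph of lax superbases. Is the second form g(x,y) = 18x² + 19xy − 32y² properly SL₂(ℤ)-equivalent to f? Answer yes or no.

D₁ = 2665, D₂ = 2665
river cycle of f (length 38): (24, 35, -15), (-15, 25, 34), (34, 43, -6), (-6, 41, 41), (41, 41, -6), (-6, 43, 34), (34, 25, -15), (-15, 35, 24), (24, 13, -26), (-26, 39, 11), … (28 more)
river cycle of g (length 30): (-32, 45, 5), (5, 45, -32), (-32, 19, 18), (18, 17, -33), (-33, 49, 2), (2, 51, -8), (-8, 45, 20), (20, 35, -18), (-18, 37, 18), (18, 35, -20), … (20 more)
cycles differ ⇒ inequivalent

no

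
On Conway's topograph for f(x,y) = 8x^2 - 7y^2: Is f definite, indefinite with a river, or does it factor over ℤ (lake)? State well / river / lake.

D = b²−4ac = 0² − 4·8·(-7) = 224
D > 0 non-square ⇒ indefinite ⇒ periodic river

river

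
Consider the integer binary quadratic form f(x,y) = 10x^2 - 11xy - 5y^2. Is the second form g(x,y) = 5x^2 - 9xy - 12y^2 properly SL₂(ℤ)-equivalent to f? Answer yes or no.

D₁ = 321, D₂ = 321
river cycle of f (length 6): (-5, 11, 10), (10, 9, -6), (-6, 15, 4), (4, 17, -2), (-2, 15, 12), (12, 9, -5)
river cycle of g (length 6): (-12, 9, 5), (5, 11, -10), (-10, 9, 6), (6, 15, -4), (-4, 17, 2), (2, 15, -12)
cycles differ ⇒ inequivalent

no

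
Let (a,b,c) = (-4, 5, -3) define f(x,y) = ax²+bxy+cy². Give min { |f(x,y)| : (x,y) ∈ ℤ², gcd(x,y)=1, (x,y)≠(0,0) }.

translate: b→3 (≡-5 mod 8), so (4,-5,3)→(4,3,2)
flip: (4,3,2)→(2,-3,4)
translate: b→1 (≡-3 mod 4), so (2,-3,4)→(2,1,3)
reduced (well bottom): (2,1,3) with a≤c, −a<b≤a
well minimum |f| = |-2| = 2 (negative-definite)

2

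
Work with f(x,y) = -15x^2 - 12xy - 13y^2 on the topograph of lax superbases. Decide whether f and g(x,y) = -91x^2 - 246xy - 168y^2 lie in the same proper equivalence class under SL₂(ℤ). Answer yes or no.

D₁ = -636, D₂ = -636
f is negative-definite; reduce −f:
−f: flip: (15,12,13)→(13,-12,15)
−f: reduced (well bottom): (13,-12,15) with a≤c, −a<b≤a
flip sign back: reduced form of f is (-13,12,-15)
g is negative-definite; reduce −g:
−g: translate: b→64 (≡246 mod 182), so (91,246,168)→(91,64,13)
−g: flip: (91,64,13)→(13,-64,91)
−g: translate: b→-12 (≡-64 mod 26), so (13,-64,91)→(13,-12,15)
−g: reduced (well bottom): (13,-12,15) with a≤c, −a<b≤a
flip sign back: reduced form of g is (-13,12,-15)
reduced forms (-13, 12, -15) vs (-13, 12, -15) ⇒ equivalent

yes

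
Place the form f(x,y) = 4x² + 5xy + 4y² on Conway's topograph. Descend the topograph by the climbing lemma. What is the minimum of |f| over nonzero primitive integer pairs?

translate: b→-3 (≡5 mod 8), so (4,5,4)→(4,-3,3)
flip: (4,-3,3)→(3,3,4)
reduced (well bottom): (3,3,4) with a≤c, −a<b≤a
well minimum = a = 3

3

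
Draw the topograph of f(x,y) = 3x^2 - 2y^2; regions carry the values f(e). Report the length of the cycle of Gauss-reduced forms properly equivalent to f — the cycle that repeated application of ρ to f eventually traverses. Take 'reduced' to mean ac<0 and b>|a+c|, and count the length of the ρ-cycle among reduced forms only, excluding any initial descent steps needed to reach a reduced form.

D = 24, ⌊√D⌋ = 4
descent: ρ → (-2,4,1)  [lands on river]
river: ρ → (1,4,-2)
ρ-cycle length = 2 (tail of 1 descent step not counted)

2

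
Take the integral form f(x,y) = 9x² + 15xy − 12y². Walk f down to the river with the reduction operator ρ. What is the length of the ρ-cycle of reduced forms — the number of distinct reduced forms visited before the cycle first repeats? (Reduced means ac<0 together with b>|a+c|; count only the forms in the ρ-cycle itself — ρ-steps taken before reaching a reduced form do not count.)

D = 657, ⌊√D⌋ = 25
river: ρ → (-12,9,12)
river: ρ → (12,15,-9)
river: ρ → (-9,21,6)
river: ρ → (6,15,-18)
river: ρ → (-18,21,3)
river: ρ → (3,21,-18)
river: ρ → (-18,15,6)
river: ρ → (6,21,-9)
river: ρ → (-9,15,12)
river: ρ → (12,9,-12)
river: ρ → (-12,15,9)
river: ρ → (9,21,-6)
river: ρ → (-6,15,18)
river: ρ → (18,21,-3)
river: ρ → (-3,21,18)
river: ρ → (18,15,-6)
river: ρ → (-6,21,9)
river: ρ → (9,15,-12)
ρ-cycle length = 18 (tail of 0 descent steps not counted)

18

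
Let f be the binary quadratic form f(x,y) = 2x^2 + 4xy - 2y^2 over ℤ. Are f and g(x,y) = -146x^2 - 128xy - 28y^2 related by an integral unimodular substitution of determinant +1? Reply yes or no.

D₁ = 32, D₂ = 32
river cycle of f (length 2): (-2, 4, 2), (2, 4, -2)
river cycle of g (length 2): (-2, 4, 2), (2, 4, -2)
cycles coincide ⇒ equivalent

yes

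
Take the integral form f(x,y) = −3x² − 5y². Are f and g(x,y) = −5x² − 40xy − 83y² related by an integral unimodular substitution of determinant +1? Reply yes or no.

D₁ = -60, D₂ = -60
f is negative-definite; reduce −f:
−f: reduced (well bottom): (3,0,5) with a≤c, −a<b≤a
flip sign back: reduced form of f is (-3,0,-5)
g is negative-definite; reduce −g:
−g: translate: b→0 (≡40 mod 10), so (5,40,83)→(5,0,3)
−g: flip: (5,0,3)→(3,0,5)
−g: reduced (well bottom): (3,0,5) with a≤c, −a<b≤a
flip sign back: reduced form of g is (-3,0,-5)
reduced forms (-3, 0, -5) vs (-3, 0, -5) ⇒ equivalent

yes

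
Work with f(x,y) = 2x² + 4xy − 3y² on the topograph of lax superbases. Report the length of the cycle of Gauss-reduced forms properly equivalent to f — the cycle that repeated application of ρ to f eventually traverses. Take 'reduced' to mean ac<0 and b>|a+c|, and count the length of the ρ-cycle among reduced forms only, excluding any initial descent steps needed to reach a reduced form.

D = 40, ⌊√D⌋ = 6
river: ρ → (-3,2,3)
river: ρ → (3,4,-2)
river: ρ → (-2,4,3)
river: ρ → (3,2,-3)
river: ρ → (-3,4,2)
river: ρ → (2,4,-3)
ρ-cycle length = 6 (tail of 0 descent steps not counted)

6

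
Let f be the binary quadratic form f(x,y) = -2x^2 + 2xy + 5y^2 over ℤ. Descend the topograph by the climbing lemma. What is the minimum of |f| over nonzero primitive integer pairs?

descent: ρ → (5,-2,-2)
descent: ρ → (-2,6,1)  [lands on river]
river: ρ → (1,6,-2)
closes: descent 2, river 2
min |a| on river = 1

1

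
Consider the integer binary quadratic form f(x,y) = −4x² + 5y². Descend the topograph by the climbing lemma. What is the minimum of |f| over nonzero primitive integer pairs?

descent: ρ → (5,0,-4)
descent: ρ → (-4,8,1)  [lands on river]
river: ρ → (1,8,-4)
closes: descent 2, river 2
min |a| on river = 1

1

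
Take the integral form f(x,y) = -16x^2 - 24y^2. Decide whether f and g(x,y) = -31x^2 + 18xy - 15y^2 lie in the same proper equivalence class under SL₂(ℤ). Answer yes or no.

D₁ = -1536, D₂ = -1536
f is negative-definite; reduce −f:
−f: reduced (well bottom): (16,0,24) with a≤c, −a<b≤a
flip sign back: reduced form of f is (-16,0,-24)
g is negative-definite; reduce −g:
−g: flip: (31,-18,15)→(15,18,31)
−g: translate: b→-12 (≡18 mod 30), so (15,18,31)→(15,-12,28)
−g: reduced (well bottom): (15,-12,28) with a≤c, −a<b≤a
flip sign back: reduced form of g is (-15,12,-28)
reduced forms (-16, 0, -24) vs (-15, 12, -28) ⇒ inequivalent

no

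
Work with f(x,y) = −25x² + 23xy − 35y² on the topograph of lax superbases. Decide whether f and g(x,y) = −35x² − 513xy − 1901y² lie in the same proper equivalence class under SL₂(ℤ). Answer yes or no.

D₁ = -2971, D₂ = -2971
f is negative-definite; reduce −f:
−f: reduced (well bottom): (25,-23,35) with a≤c, −a<b≤a
flip sign back: reduced form of f is (-25,23,-35)
g is negative-definite; reduce −g:
−g: translate: b→23 (≡513 mod 70), so (35,513,1901)→(35,23,25)
−g: flip: (35,23,25)→(25,-23,35)
−g: reduced (well bottom): (25,-23,35) with a≤c, −a<b≤a
flip sign back: reduced form of g is (-25,23,-35)
reduced forms (-25, 23, -35) vs (-25, 23, -35) ⇒ equivalent

yes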